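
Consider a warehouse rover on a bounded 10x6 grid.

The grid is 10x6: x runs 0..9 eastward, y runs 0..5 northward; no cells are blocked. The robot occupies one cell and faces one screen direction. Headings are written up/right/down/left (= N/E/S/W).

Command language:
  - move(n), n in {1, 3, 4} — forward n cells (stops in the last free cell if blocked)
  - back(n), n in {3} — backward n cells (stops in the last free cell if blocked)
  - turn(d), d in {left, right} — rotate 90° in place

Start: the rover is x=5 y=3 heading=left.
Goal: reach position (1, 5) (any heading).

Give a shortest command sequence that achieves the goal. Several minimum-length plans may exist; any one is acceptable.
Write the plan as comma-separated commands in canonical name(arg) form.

move(4), turn(right), move(3)

begin: x=5 y=3 heading=left
t=1 move(4) ⇒ x=1 y=3 heading=left
t=2 turn(right) ⇒ x=1 y=3 heading=up
t=3 move(3) ⇒ x=1 y=5 heading=up
nothing shorter than 3 reaches the goal.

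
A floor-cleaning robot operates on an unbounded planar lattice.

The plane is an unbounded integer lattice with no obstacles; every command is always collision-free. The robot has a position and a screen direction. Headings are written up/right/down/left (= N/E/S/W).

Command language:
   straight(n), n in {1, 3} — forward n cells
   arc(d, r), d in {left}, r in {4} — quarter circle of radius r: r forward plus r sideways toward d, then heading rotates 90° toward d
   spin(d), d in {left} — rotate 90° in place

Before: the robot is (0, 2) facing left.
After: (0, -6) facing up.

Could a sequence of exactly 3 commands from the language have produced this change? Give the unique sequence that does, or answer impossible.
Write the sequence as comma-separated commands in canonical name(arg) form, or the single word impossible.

arc(left, 4), arc(left, 4), spin(left)

key: position moved to (0,-6) AND the heading swung to N — translation plus rotation needed
from: (0, 2) facing left
t=1 arc(left, 4) ⇒ (-4, -2) facing down
t=2 arc(left, 4) ⇒ (0, -6) facing right
t=3 spin(left) ⇒ (0, -6) facing up
uniquely the one of 64 3-step routes that fits.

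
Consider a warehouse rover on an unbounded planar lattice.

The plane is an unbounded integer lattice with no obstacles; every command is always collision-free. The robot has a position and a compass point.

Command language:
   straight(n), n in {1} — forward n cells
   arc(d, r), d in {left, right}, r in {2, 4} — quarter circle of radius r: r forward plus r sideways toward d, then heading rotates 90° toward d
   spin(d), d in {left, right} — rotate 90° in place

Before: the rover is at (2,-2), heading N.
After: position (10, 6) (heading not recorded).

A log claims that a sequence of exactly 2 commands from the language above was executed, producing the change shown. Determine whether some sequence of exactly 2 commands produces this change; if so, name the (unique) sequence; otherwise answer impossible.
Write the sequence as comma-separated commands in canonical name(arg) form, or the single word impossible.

key: order matters: swapping arc(right, 4) and arc(left, 4) lands elsewhere
from: at (2,-2), heading N
[1] after arc(right, 4): at (6,2), heading E
[2] after arc(left, 4): at (10,6), heading N
all 49 alternatives checked — unique.

arc(right, 4), arc(left, 4)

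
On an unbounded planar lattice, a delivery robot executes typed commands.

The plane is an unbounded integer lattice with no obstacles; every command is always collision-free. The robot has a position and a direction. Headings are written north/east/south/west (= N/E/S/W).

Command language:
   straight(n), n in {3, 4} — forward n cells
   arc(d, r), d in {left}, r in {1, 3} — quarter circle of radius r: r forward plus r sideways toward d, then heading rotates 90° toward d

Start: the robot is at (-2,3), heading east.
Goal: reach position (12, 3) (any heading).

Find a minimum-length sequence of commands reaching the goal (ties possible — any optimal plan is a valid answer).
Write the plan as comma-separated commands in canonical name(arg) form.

start: at (-2,3), heading east
1. straight(4) → at (2,3), heading east
2. straight(4) → at (6,3), heading east
3. straight(3) → at (9,3), heading east
4. straight(3) → at (12,3), heading east
no 3-step plan works, so 4 is optimal.

straight(4), straight(4), straight(3), straight(3)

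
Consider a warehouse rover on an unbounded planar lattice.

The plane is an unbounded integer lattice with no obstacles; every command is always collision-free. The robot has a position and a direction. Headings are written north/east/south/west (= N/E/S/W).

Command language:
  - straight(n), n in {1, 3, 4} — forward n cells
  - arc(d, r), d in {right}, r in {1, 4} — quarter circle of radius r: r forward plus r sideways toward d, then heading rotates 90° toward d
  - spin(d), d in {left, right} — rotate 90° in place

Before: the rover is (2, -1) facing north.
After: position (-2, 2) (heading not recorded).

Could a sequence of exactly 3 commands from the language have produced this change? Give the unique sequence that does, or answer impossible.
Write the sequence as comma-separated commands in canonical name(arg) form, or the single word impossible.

straight(3), spin(left), straight(4)

key: running straight(4) before straight(3) would end elsewhere — order is forced
begin: (2, -1) facing north
t=1 straight(3) ⇒ (2, 2) facing north
t=2 spin(left) ⇒ (2, 2) facing west
t=3 straight(4) ⇒ (-2, 2) facing west
all 343 alternatives checked — unique.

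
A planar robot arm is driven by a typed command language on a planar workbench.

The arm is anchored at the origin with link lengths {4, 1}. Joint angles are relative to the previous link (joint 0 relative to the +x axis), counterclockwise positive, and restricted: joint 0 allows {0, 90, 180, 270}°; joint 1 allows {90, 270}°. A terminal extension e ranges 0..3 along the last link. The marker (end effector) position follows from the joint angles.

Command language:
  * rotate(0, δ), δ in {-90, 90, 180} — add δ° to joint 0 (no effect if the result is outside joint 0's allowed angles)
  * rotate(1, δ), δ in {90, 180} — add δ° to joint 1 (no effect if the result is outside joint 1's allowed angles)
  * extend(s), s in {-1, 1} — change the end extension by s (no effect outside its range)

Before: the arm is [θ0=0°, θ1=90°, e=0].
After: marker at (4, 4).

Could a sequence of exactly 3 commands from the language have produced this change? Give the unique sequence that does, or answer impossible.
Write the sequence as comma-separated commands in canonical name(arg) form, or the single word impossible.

extend(1), extend(1), extend(1)

initial: [θ0=0°, θ1=90°, e=0]
1. extend(1) → [θ0=0°, θ1=90°, e=1]
2. extend(1) → [θ0=0°, θ1=90°, e=2]
3. extend(1) → [θ0=0°, θ1=90°, e=3]
uniquely the one of 343 3-step routes that fits.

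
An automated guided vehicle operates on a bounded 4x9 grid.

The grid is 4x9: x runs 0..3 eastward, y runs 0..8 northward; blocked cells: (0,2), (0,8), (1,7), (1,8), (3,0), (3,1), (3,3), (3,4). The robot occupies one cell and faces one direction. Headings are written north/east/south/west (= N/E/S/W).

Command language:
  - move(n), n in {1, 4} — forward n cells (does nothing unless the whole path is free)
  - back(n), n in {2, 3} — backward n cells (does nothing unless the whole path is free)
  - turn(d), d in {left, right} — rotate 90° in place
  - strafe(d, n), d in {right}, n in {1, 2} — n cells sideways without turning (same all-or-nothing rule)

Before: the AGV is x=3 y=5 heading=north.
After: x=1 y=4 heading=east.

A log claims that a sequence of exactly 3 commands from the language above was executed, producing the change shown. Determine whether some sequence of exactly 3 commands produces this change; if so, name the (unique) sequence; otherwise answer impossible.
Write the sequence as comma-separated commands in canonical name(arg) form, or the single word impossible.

turn(right), back(2), strafe(right, 1)

key: running strafe(right, 1) before turn(right) would end elsewhere — order is forced
initial: x=3 y=5 heading=north
step 1 (turn(right)): x=3 y=5 heading=east
step 2 (back(2)): x=1 y=5 heading=east
step 3 (strafe(right, 1)): x=1 y=4 heading=east
no other 3-command option fits: unique.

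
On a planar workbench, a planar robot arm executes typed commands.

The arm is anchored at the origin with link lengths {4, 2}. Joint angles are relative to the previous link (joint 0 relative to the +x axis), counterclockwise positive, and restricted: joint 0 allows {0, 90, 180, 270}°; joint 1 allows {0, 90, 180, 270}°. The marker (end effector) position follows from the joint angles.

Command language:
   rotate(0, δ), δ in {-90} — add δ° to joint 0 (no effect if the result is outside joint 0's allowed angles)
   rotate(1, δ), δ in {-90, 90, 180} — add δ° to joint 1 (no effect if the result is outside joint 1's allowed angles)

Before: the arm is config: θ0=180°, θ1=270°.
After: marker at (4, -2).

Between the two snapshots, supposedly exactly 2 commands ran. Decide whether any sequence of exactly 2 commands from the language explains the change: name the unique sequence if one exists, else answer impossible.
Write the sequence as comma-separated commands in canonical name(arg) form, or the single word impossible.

rotate(0, -90), rotate(0, -90)

start: config: θ0=180°, θ1=270°
t=1 rotate(0, -90) ⇒ config: θ0=90°, θ1=270°
t=2 rotate(0, -90) ⇒ config: θ0=0°, θ1=270°
no other 2-command option fits: unique.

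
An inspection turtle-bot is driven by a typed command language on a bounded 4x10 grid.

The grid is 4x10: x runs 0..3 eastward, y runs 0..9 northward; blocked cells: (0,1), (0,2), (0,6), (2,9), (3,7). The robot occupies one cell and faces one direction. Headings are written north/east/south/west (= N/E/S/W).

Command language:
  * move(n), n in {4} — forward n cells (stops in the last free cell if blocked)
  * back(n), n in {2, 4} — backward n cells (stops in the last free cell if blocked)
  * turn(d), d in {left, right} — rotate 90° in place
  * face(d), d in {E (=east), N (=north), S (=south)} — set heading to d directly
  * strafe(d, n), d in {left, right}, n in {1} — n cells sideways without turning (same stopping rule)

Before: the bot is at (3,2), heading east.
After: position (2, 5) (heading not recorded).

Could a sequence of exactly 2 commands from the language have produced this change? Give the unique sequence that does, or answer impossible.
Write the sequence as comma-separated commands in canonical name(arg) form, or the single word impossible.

impossible

no 2-step route produces this change.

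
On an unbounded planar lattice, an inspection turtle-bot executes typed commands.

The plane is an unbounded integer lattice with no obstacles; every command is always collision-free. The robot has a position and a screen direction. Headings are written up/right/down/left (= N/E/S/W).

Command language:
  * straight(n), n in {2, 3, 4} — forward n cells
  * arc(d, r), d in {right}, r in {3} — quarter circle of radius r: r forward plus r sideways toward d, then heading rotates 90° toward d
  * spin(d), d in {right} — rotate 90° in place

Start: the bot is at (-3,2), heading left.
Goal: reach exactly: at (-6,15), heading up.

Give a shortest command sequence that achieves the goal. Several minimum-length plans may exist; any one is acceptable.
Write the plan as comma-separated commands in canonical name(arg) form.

arc(right, 3), straight(4), straight(4), straight(2)

t0: at (-3,2), heading left
step 1 (arc(right, 3)): at (-6,5), heading up
step 2 (straight(4)): at (-6,9), heading up
step 3 (straight(4)): at (-6,13), heading up
step 4 (straight(2)): at (-6,15), heading up
shorter routes all fall short; 4 is best.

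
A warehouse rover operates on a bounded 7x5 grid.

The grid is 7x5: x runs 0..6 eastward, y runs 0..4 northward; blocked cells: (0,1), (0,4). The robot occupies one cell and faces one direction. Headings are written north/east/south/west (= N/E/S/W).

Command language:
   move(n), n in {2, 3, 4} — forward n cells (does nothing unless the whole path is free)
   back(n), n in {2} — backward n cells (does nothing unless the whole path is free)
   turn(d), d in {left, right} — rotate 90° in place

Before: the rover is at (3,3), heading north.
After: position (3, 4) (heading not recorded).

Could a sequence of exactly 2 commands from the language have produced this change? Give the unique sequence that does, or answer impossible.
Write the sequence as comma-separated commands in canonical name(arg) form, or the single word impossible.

back(2), move(3)

key: order matters: swapping back(2) and move(3) lands elsewhere
begin: at (3,3), heading north
[1] after back(2): at (3,1), heading north
[2] after move(3): at (3,4), heading north
uniquely the one of 36 2-step routes that fits.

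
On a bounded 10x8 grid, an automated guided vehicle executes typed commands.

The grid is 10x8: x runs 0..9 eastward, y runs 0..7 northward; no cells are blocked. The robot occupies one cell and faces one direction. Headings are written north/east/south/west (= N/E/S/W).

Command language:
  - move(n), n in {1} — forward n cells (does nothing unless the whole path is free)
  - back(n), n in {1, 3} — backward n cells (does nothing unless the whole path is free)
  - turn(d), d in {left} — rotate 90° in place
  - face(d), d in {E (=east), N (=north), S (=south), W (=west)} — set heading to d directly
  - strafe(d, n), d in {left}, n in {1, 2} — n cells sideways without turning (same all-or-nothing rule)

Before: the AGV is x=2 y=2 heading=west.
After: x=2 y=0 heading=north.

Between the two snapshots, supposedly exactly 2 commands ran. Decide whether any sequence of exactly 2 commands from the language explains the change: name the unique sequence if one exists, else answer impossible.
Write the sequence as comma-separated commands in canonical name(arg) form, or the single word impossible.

strafe(left, 2), face(N)

key: cell and facing (now N) both changed — the 2 commands mix motion and turning
from: x=2 y=2 heading=west
1. strafe(left, 2) → x=2 y=0 heading=west
2. face(N) → x=2 y=0 heading=north
no other 2-command option fits: unique.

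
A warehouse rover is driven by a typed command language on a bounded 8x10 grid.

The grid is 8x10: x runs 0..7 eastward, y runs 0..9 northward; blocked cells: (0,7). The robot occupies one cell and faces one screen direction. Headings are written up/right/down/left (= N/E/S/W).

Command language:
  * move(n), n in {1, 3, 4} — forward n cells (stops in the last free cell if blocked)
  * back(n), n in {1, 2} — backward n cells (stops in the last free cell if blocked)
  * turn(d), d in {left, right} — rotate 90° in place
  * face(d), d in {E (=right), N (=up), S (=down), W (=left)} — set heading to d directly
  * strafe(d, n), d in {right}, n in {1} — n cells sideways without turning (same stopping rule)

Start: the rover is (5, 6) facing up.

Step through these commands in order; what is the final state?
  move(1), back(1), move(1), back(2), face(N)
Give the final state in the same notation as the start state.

(5, 5) facing up

start: (5, 6) facing up
step 1 (move(1)): (5, 7) facing up
step 2 (back(1)): (5, 6) facing up
step 3 (move(1)): (5, 7) facing up
step 4 (back(2)): (5, 5) facing up
step 5 (face(N)): (5, 5) facing up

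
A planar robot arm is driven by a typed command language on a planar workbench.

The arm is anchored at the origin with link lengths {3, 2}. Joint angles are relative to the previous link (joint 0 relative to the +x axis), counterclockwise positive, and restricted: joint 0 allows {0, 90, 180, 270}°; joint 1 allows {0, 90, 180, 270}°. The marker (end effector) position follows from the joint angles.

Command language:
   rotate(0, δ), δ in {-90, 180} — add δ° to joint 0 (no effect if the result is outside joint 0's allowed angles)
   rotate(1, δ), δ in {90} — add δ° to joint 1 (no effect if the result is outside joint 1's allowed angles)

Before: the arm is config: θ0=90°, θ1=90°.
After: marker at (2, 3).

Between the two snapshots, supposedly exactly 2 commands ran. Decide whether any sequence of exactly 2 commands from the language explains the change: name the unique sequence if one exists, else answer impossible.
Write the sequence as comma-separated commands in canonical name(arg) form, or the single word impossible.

initial: config: θ0=90°, θ1=90°
t=1 rotate(1, 90) ⇒ config: θ0=90°, θ1=180°
t=2 rotate(1, 90) ⇒ config: θ0=90°, θ1=270°
no rival 2-sequence matches.

rotate(1, 90), rotate(1, 90)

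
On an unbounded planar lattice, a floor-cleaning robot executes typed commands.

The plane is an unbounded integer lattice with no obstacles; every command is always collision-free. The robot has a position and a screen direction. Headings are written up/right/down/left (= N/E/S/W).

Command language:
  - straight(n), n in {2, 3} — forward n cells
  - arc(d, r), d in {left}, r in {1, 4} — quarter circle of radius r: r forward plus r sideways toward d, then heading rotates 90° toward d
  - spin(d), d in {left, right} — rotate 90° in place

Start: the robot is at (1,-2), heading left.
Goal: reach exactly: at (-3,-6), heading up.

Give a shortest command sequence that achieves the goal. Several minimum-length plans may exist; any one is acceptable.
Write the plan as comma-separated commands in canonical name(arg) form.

arc(left, 4), spin(left), spin(left)

start: at (1,-2), heading left
step 1 (arc(left, 4)): at (-3,-6), heading down
step 2 (spin(left)): at (-3,-6), heading right
step 3 (spin(left)): at (-3,-6), heading up
nothing shorter than 3 reaches the goal.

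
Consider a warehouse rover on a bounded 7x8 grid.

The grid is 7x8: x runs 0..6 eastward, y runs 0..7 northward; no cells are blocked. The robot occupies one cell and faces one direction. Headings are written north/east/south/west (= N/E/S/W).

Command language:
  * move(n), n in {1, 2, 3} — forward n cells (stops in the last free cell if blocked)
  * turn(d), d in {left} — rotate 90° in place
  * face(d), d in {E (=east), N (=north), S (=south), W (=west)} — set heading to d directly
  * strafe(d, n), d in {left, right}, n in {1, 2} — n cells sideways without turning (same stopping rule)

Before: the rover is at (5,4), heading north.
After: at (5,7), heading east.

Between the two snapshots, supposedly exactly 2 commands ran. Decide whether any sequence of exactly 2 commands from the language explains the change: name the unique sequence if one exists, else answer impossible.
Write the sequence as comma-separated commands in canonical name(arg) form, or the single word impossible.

move(3), face(E)

key: position moved to (5,7) AND the heading swung to E — translation plus rotation needed
begin: at (5,4), heading north
[1] after move(3): at (5,7), heading north
[2] after face(E): at (5,7), heading east
uniquely the one of 144 2-step routes that fits.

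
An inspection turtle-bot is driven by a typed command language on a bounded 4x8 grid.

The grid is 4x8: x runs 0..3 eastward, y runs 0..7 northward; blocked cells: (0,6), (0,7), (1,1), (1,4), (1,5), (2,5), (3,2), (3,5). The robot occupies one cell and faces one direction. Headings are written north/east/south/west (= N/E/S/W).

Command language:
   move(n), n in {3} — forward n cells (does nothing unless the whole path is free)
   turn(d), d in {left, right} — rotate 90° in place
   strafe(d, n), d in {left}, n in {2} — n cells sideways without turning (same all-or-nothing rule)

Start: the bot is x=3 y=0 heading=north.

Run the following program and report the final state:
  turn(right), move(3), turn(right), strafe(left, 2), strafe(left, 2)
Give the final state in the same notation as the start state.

x=3 y=0 heading=south

begin: x=3 y=0 heading=north
step 1 (turn(right)): x=3 y=0 heading=east
step 2 (move(3)): x=3 y=0 heading=east
step 3 (turn(right)): x=3 y=0 heading=south
step 4 (strafe(left, 2)): x=3 y=0 heading=south
step 5 (strafe(left, 2)): x=3 y=0 heading=south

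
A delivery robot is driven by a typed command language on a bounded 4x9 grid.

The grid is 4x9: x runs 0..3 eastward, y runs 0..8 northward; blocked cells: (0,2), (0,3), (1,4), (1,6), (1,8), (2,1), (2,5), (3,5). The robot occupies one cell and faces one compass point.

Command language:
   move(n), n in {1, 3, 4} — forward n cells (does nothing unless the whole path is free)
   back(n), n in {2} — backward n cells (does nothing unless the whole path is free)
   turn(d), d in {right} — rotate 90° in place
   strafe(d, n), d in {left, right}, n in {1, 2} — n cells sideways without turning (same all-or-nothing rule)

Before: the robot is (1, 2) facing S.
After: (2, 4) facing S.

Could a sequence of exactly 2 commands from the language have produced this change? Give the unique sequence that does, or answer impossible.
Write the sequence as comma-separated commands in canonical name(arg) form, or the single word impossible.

strafe(left, 1), back(2)

key: running back(2) before strafe(left, 1) would end elsewhere — order is forced
from: (1, 2) facing S
step 1 (strafe(left, 1)): (2, 2) facing S
step 2 (back(2)): (2, 4) facing S
all 81 alternatives checked — unique.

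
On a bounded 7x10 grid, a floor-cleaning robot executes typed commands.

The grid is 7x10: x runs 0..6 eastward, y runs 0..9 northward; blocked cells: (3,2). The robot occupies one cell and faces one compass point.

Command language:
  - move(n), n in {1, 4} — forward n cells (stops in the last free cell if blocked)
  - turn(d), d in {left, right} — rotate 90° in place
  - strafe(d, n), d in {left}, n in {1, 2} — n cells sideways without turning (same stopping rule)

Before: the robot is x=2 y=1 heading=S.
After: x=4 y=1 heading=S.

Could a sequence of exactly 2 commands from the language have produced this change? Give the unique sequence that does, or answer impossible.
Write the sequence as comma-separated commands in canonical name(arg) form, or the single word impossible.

strafe(left, 1), strafe(left, 1)

key: still facing S at the end — nothing in the sequence rotates
from: x=2 y=1 heading=S
[1] after strafe(left, 1): x=3 y=1 heading=S
[2] after strafe(left, 1): x=4 y=1 heading=S
no rival 2-sequence matches.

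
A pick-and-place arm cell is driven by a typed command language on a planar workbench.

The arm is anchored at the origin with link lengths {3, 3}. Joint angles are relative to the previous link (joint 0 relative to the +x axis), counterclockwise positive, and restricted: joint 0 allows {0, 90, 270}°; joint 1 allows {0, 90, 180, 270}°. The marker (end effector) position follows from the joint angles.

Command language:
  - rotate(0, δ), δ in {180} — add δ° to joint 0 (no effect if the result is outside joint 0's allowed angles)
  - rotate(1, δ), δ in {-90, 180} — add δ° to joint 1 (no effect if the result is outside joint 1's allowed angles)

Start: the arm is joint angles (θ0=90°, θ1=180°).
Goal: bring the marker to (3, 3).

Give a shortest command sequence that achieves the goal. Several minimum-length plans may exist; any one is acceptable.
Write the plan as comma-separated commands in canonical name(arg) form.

rotate(1, -90), rotate(1, 180)

initial: joint angles (θ0=90°, θ1=180°)
1. rotate(1, -90) → joint angles (θ0=90°, θ1=90°)
2. rotate(1, 180) → joint angles (θ0=90°, θ1=270°)
minimal: 2 command(s), checked below 2.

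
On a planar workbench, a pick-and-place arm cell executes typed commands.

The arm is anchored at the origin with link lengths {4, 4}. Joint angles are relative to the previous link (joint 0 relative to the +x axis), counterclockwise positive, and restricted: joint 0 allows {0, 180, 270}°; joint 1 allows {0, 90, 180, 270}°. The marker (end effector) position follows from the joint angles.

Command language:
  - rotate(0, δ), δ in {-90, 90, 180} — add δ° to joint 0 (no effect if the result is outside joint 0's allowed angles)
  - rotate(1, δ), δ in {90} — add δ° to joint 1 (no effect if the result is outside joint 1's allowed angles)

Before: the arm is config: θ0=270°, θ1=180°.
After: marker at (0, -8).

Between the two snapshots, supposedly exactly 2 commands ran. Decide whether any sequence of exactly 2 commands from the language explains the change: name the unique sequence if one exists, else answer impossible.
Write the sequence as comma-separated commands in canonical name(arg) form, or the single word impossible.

start: config: θ0=270°, θ1=180°
t=1 rotate(1, 90) ⇒ config: θ0=270°, θ1=270°
t=2 rotate(1, 90) ⇒ config: θ0=270°, θ1=0°
all 16 alternatives checked — unique.

rotate(1, 90), rotate(1, 90)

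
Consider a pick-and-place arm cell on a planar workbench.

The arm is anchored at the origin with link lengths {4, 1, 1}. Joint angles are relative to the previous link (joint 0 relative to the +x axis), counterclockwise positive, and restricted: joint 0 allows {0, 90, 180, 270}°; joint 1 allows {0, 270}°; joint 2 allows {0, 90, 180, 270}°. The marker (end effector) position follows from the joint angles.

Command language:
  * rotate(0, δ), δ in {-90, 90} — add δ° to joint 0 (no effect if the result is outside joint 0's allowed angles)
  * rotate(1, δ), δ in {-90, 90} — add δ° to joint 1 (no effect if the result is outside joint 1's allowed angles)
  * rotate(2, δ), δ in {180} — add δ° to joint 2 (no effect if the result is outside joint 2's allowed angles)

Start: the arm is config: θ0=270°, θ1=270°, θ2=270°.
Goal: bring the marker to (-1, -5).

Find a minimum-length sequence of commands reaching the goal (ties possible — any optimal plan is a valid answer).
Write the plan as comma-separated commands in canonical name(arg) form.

rotate(1, 90)

initial: config: θ0=270°, θ1=270°, θ2=270°
[1] after rotate(1, 90): config: θ0=270°, θ1=0°, θ2=270°
no 0-step plan works, so 1 is optimal.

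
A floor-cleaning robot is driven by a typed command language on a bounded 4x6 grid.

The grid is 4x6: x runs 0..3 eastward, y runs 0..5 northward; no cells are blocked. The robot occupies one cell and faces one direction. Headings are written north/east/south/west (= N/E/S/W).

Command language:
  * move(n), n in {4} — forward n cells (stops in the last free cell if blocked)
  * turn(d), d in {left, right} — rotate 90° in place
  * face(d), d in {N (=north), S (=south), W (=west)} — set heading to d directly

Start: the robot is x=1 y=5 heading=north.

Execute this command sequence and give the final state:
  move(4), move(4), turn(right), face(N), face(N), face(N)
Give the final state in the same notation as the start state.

x=1 y=5 heading=north

start: x=1 y=5 heading=north
1. move(4) → x=1 y=5 heading=north
2. move(4) → x=1 y=5 heading=north
3. turn(right) → x=1 y=5 heading=east
4. face(N) → x=1 y=5 heading=north
5. face(N) → x=1 y=5 heading=north
6. face(N) → x=1 y=5 heading=north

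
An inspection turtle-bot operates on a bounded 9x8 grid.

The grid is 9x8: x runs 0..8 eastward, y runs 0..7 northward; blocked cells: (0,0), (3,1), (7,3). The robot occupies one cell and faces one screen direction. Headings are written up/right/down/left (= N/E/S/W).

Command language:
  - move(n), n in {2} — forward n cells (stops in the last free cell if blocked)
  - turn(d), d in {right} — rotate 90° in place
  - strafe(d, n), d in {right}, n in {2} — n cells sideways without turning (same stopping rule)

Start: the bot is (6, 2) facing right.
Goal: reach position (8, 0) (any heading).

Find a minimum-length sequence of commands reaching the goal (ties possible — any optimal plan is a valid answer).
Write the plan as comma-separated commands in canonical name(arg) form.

from: (6, 2) facing right
step 1 (strafe(right, 2)): (6, 0) facing right
step 2 (move(2)): (8, 0) facing right
nothing shorter than 2 reaches the goal.

strafe(right, 2), move(2)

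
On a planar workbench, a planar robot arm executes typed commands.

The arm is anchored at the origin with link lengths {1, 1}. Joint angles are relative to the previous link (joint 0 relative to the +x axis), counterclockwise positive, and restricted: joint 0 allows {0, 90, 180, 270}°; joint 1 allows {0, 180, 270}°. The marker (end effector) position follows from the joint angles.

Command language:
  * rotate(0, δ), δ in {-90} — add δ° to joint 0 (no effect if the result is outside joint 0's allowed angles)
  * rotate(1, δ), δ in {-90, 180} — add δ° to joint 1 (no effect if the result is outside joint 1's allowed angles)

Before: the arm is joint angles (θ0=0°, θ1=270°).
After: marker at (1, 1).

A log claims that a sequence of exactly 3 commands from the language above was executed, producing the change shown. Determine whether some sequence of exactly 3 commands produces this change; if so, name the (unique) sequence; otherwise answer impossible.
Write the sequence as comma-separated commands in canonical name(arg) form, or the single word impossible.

rotate(0, -90), rotate(0, -90), rotate(0, -90)

initial: joint angles (θ0=0°, θ1=270°)
step 1 (rotate(0, -90)): joint angles (θ0=270°, θ1=270°)
step 2 (rotate(0, -90)): joint angles (θ0=180°, θ1=270°)
step 3 (rotate(0, -90)): joint angles (θ0=90°, θ1=270°)
uniquely the one of 27 3-step routes that fits.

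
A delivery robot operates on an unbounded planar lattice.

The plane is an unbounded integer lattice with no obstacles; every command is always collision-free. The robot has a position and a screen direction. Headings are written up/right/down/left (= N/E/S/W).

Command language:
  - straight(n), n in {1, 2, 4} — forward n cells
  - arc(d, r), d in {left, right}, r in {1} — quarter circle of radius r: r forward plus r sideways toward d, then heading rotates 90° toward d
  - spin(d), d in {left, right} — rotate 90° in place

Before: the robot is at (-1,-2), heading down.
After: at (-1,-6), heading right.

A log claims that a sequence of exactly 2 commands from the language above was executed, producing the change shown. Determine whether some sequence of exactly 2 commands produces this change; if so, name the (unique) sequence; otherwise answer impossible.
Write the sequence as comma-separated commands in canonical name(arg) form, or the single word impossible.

key: cell and facing (now E) both changed — the 2 commands mix motion and turning
begin: at (-1,-2), heading down
[1] after straight(4): at (-1,-6), heading down
[2] after spin(left): at (-1,-6), heading right
uniquely the one of 49 2-step routes that fits.

straight(4), spin(left)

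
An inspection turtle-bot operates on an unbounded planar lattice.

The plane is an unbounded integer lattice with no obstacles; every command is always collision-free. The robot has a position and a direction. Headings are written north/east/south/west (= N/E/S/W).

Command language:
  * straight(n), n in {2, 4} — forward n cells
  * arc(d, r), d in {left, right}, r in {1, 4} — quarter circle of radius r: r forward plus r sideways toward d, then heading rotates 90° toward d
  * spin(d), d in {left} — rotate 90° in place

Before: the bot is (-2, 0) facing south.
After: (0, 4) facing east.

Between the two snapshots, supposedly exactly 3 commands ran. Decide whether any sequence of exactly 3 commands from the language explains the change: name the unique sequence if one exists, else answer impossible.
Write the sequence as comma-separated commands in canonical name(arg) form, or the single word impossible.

key: position moved to (0,4) AND the heading swung to E — translation plus rotation needed
t0: (-2, 0) facing south
[1] after arc(right, 1): (-3, -1) facing west
[2] after arc(right, 1): (-4, 0) facing north
[3] after arc(right, 4): (0, 4) facing east
uniquely the one of 343 3-step routes that fits.

arc(right, 1), arc(right, 1), arc(right, 4)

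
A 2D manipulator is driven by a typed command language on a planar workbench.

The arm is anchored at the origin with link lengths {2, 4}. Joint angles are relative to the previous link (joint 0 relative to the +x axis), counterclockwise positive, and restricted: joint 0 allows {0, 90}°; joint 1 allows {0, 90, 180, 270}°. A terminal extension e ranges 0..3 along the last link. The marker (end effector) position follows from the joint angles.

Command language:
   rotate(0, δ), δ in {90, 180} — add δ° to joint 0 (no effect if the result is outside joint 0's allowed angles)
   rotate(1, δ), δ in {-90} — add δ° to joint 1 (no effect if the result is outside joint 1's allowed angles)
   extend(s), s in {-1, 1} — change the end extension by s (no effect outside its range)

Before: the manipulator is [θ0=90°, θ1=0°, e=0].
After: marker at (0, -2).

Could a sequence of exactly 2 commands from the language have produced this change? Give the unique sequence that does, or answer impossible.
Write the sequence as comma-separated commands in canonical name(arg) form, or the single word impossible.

t0: [θ0=90°, θ1=0°, e=0]
t=1 rotate(1, -90) ⇒ [θ0=90°, θ1=270°, e=0]
t=2 rotate(1, -90) ⇒ [θ0=90°, θ1=180°, e=0]
no other 2-command option fits: unique.

rotate(1, -90), rotate(1, -90)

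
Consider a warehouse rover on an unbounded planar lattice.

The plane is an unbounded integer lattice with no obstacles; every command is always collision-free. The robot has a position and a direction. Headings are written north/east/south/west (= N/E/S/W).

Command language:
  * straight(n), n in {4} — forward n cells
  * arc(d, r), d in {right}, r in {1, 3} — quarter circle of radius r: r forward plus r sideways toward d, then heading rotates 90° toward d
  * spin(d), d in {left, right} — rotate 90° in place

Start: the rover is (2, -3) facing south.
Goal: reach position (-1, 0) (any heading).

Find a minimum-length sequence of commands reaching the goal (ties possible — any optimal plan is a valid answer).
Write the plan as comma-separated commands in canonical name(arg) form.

initial: (2, -3) facing south
[1] after spin(right): (2, -3) facing west
[2] after arc(right, 3): (-1, 0) facing north
nothing shorter than 2 reaches the goal.

spin(right), arc(right, 3)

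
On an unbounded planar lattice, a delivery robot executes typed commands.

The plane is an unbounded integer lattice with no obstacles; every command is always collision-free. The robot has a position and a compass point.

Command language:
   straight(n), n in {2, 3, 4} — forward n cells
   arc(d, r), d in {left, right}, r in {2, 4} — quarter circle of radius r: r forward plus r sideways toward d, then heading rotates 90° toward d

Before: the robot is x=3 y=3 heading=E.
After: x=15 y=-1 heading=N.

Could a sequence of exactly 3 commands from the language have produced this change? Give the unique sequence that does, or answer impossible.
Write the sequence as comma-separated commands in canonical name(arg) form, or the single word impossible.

arc(right, 4), arc(left, 4), arc(left, 4)

key: running arc(left, 4) before arc(right, 4) would end elsewhere — order is forced
start: x=3 y=3 heading=E
[1] after arc(right, 4): x=7 y=-1 heading=S
[2] after arc(left, 4): x=11 y=-5 heading=E
[3] after arc(left, 4): x=15 y=-1 heading=N
no other 3-command option fits: unique.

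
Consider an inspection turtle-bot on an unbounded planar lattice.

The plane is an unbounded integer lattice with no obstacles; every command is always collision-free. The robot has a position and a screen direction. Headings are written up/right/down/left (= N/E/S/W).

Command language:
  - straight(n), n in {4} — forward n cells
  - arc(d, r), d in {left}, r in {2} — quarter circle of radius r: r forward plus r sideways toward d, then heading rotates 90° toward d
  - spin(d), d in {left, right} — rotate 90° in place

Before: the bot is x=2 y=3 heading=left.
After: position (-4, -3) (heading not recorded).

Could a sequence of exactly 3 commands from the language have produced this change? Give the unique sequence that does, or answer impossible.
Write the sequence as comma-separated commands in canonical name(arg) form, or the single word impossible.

from: x=2 y=3 heading=left
1. straight(4) → x=-2 y=3 heading=left
2. arc(left, 2) → x=-4 y=1 heading=down
3. straight(4) → x=-4 y=-3 heading=down
no other 3-command option fits: unique.

straight(4), arc(left, 2), straight(4)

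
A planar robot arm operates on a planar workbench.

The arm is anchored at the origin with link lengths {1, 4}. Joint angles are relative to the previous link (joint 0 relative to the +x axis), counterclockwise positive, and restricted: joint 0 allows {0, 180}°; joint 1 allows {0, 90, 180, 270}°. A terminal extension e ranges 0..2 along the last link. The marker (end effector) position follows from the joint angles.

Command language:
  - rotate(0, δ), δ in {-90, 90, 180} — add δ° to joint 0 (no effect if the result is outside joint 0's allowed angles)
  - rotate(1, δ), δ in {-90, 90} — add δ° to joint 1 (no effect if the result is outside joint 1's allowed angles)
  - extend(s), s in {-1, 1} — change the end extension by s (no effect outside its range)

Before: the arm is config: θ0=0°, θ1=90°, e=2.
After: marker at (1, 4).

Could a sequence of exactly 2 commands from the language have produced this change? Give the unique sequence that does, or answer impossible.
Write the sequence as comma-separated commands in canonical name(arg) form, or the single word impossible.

extend(-1), extend(-1)

from: config: θ0=0°, θ1=90°, e=2
1. extend(-1) → config: θ0=0°, θ1=90°, e=1
2. extend(-1) → config: θ0=0°, θ1=90°, e=0
uniquely the one of 49 2-step routes that fits.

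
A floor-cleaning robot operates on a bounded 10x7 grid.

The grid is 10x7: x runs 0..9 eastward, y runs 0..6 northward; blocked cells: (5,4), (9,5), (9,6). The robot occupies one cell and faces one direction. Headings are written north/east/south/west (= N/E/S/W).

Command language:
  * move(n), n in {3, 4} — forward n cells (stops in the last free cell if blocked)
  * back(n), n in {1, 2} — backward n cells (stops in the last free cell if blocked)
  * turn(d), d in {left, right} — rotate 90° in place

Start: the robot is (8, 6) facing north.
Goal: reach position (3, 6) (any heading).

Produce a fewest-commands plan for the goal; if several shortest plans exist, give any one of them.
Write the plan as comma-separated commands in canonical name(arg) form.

turn(left), move(4), back(2), move(3)

t0: (8, 6) facing north
step 1 (turn(left)): (8, 6) facing west
step 2 (move(4)): (4, 6) facing west
step 3 (back(2)): (6, 6) facing west
step 4 (move(3)): (3, 6) facing west
shorter routes all fall short; 4 is best.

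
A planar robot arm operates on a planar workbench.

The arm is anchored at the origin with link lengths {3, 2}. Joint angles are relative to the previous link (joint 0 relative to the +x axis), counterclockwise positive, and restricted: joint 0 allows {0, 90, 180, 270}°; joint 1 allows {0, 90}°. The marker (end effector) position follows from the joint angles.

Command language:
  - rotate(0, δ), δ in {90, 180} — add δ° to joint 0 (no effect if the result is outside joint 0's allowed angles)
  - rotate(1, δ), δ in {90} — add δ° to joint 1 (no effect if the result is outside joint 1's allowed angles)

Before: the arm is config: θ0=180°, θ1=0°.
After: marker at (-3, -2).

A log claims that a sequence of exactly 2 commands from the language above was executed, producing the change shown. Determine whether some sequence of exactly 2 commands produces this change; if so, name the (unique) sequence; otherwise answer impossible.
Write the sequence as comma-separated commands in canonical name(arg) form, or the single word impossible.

rotate(1, 90), rotate(1, 90)

from: config: θ0=180°, θ1=0°
t=1 rotate(1, 90) ⇒ config: θ0=180°, θ1=90°
t=2 rotate(1, 90) ⇒ config: θ0=180°, θ1=90°
no other 2-command option fits: unique.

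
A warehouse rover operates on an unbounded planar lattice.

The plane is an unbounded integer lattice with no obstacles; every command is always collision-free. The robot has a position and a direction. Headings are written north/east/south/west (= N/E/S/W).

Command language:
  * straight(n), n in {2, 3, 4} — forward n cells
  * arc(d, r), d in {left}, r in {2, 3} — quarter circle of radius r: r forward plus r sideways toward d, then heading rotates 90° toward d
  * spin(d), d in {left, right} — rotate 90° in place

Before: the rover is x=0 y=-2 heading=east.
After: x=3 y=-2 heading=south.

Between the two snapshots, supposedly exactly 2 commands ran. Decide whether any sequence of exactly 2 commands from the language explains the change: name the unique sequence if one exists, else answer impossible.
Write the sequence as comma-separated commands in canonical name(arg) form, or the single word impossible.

straight(3), spin(right)

key: order matters: swapping straight(3) and spin(right) lands elsewhere
t0: x=0 y=-2 heading=east
1. straight(3) → x=3 y=-2 heading=east
2. spin(right) → x=3 y=-2 heading=south
uniquely the one of 49 2-step routes that fits.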